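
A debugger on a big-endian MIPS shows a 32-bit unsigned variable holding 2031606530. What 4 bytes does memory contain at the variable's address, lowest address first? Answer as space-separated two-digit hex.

79 17 DB 02

2031606530 in hexadecimal, padded to 32 bits, is 0x7917DB02.
Split into bytes (most-significant first): 79 17 DB 02.
Big-endian stores the most-significant byte at the lowest address.
So the memory order matches the most-significant-first order: 79 17 DB 02.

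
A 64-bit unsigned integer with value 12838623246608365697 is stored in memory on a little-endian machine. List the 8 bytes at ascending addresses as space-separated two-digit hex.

81 F8 29 23 D2 F3 2B B2

12838623246608365697 in hexadecimal, padded to 64 bits, is 0xB22BF3D22329F881.
Split into bytes (most-significant first): B2 2B F3 D2 23 29 F8 81.
Little-endian: lowest address holds the least-significant byte.
So at ascending addresses the bytes are 81 F8 29 23 D2 F3 2B B2.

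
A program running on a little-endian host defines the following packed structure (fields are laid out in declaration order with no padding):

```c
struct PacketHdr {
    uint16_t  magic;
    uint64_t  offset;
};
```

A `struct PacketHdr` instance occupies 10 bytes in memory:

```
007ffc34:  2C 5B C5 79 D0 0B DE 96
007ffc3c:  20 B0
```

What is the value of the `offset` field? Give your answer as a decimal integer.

`offset` follows `magic` (2 bytes), so it starts at byte offset 2 and occupies 8 bytes.
Bytes at offsets 2..9: C5 79 D0 0B DE 96 20 B0.
Little-endian stores the least-significant byte at the lowest address.
Reassemble most-significant byte first: B0 20 96 DE 0B D0 79 C5 → 0xB02096DE0BD079C5.
0xB02096DE0BD079C5 = 12691309630355175877.

12691309630355175877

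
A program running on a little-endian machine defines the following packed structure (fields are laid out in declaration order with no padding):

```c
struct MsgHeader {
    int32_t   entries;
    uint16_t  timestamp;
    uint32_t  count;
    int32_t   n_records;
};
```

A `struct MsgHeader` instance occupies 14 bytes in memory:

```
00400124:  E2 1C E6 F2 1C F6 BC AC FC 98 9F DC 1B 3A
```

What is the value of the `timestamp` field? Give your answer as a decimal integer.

`timestamp` follows `entries` (4 bytes), so it starts at byte offset 4 and occupies 2 bytes.
Bytes at offsets 4..5: 1C F6.
In little-endian order the low byte comes first in memory.
Reassemble most-significant byte first: F6 1C → 0xF61C.
0xF61C = 63004.

63004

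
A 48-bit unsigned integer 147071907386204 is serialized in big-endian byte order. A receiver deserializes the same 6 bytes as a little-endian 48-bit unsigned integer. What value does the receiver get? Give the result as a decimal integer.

102064727835269

147071907386204 in 48-bit hexadecimal is 0x85C2D8CBD35C.
Stored big-endian, the bytes at ascending addresses are 85 C2 D8 CB D3 5C.
Read back as little-endian, the first byte is least significant, giving 0x5CD3CBD8C285.
0x5CD3CBD8C285 = 102064727835269.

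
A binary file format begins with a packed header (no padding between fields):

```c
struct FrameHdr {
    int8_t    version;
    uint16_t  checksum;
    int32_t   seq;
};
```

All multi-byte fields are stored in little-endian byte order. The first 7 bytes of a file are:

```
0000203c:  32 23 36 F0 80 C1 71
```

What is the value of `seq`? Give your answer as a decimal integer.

`seq` follows `version` (1 B), `checksum` (2 B), so it starts at offset 1 + 2 = 3 and occupies 4 bytes.
Bytes at offsets 3..6: F0 80 C1 71.
Little-endian: lowest address holds the least-significant byte.
Reassemble most-significant byte first: 71 C1 80 F0 → 0x71C180F0.
0x71C180F0 = 1908506864.

1908506864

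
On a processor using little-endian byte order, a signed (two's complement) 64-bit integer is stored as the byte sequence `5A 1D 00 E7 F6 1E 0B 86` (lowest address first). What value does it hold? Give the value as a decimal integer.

Little-endian: lowest address holds the least-significant byte.
Reassemble most-significant byte first: 86 0B 1E F6 E7 00 1D 5A → 0x860B1EF6E7001D5A.
Top bit is set, so as a signed 64-bit value this is 0x860B1EF6E7001D5A − 2^64 = -8787896202097058470.

-8787896202097058470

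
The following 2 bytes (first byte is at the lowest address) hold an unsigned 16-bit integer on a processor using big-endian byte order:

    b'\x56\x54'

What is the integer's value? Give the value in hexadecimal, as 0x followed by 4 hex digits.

0x5654

Big-endian stores the most-significant byte at the lowest address.
The bytes are already most-significant first: 0x5654.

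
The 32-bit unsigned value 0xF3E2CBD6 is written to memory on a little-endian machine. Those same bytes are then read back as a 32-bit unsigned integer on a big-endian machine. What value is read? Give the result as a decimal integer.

Stored little-endian, the bytes at ascending addresses are D6 CB E2 F3.
Read back as big-endian, the last byte is least significant, giving 0xD6CBE2F3.
0xD6CBE2F3 = 3603686131.

3603686131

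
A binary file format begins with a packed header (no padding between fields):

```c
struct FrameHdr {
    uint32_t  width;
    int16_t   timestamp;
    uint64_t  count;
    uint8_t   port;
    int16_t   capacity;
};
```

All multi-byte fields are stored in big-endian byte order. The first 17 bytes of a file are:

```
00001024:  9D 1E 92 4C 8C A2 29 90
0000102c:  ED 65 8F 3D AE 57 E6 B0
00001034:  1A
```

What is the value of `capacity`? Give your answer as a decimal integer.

`capacity` follows `width` (4 B), `timestamp` (2 B), `count` (8 B), `port` (1 B), so it starts at offset 4 + 2 + 8 + 1 = 15 and occupies 2 bytes.
Bytes at offsets 15..16: B0 1A.
Big-endian stores the most-significant byte at the lowest address.
The bytes are already most-significant first: 0xB01A.
Top bit is set, so as a signed 16-bit value this is 0xB01A − 2^16 = -20454.

-20454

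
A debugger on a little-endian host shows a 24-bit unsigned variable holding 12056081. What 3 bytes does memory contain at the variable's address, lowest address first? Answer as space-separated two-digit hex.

12056081 in hexadecimal, padded to 24 bits, is 0xB7F611.
Split into bytes (most-significant first): B7 F6 11.
Little-endian: lowest address holds the least-significant byte.
So at ascending addresses the bytes are 11 F6 B7.

11 F6 B7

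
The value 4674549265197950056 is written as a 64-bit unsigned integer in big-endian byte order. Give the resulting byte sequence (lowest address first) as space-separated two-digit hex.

40 DF 55 CA 35 2F E4 68

4674549265197950056 in hexadecimal, padded to 64 bits, is 0x40DF55CA352FE468.
Split into bytes (most-significant first): 40 DF 55 CA 35 2F E4 68.
Big-endian: lowest address holds the most-significant byte.
So the memory order matches the most-significant-first order: 40 DF 55 CA 35 2F E4 68.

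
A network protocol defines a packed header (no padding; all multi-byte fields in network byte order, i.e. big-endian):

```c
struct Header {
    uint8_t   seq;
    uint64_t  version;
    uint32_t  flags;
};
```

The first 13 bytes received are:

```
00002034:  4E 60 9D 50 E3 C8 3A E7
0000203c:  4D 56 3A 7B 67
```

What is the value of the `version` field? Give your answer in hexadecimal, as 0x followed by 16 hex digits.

`version` follows `seq` (1 byte), so it starts at byte offset 1 and occupies 8 bytes.
Bytes at offsets 1..8: 60 9D 50 E3 C8 3A E7 4D.
Big-endian stores the most-significant byte at the lowest address.
The bytes are already most-significant first: 0x609D50E3C83AE74D.

0x609D50E3C83AE74D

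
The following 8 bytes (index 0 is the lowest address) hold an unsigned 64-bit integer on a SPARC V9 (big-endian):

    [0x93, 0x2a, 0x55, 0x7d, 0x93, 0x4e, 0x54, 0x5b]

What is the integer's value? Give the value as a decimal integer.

In big-endian order the high byte comes first in memory.
The bytes are already most-significant first: 0x932A557D934E545B.
0x932A557D934E545B = 10604382270427911259.

10604382270427911259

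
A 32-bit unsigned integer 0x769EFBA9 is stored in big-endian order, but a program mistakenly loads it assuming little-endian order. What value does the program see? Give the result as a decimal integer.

2851839606

Stored big-endian, the bytes at ascending addresses are 76 9E FB A9.
Read back as little-endian, the first byte is least significant, giving 0xA9FB9E76.
0xA9FB9E76 = 2851839606.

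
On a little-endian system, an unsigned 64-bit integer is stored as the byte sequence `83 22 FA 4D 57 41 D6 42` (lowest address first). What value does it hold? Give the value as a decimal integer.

Little-endian stores the least-significant byte at the lowest address.
Reassemble most-significant byte first: 42 D6 41 57 4D FA 22 83 → 0x42D641574DFA2283.
0x42D641574DFA2283 = 4816108694745522819.

4816108694745522819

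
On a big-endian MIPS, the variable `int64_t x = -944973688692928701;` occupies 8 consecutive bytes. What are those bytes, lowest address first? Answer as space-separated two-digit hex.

Two's complement of -944973688692928701 in 64 bits: 944973688692928701 = 0x0D1D38902CA1F0BD; invert → 0xF2E2C76FD35E0F42; add 1 → 0xF2E2C76FD35E0F43.
Split into bytes (most-significant first): F2 E2 C7 6F D3 5E 0F 43.
Big-endian: lowest address holds the most-significant byte.
So the memory order matches the most-significant-first order: F2 E2 C7 6F D3 5E 0F 43.

F2 E2 C7 6F D3 5E 0F 43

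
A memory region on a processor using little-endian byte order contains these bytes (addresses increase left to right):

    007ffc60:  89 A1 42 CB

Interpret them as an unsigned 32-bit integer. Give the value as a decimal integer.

Little-endian: lowest address holds the least-significant byte.
Reassemble most-significant byte first: CB 42 A1 89 → 0xCB42A189.
0xCB42A189 = 3410141577.

3410141577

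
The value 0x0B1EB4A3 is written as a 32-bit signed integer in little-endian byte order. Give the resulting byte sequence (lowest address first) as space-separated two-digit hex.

A3 B4 1E 0B

Split into bytes (most-significant first): 0B 1E B4 A3.
In little-endian order the low byte comes first in memory.
So at ascending addresses the bytes are A3 B4 1E 0B.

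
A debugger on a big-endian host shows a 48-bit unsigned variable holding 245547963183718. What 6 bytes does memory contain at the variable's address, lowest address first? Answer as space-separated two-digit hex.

245547963183718 in hexadecimal, padded to 48 bits, is 0xDF53171EF266.
Split into bytes (most-significant first): DF 53 17 1E F2 66.
Big-endian: lowest address holds the most-significant byte.
So the memory order matches the most-significant-first order: DF 53 17 1E F2 66.

DF 53 17 1E F2 66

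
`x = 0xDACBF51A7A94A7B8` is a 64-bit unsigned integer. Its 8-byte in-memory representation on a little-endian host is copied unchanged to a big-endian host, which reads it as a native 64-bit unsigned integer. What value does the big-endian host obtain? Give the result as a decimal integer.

Stored little-endian, the bytes at ascending addresses are B8 A7 94 7A 1A F5 CB DA.
Read back as big-endian, the last byte is least significant, giving 0xB8A7947A1AF5CBDA.
0xB8A7947A1AF5CBDA = 13305766876248656858.

13305766876248656858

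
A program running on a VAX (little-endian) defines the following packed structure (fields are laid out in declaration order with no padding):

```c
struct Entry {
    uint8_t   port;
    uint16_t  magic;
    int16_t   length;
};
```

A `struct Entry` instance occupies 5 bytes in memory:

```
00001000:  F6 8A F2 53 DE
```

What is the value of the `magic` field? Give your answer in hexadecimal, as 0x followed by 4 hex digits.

`magic` follows `port` (1 byte), so it starts at byte offset 1 and occupies 2 bytes.
Bytes at offsets 1..2: 8A F2.
Little-endian: lowest address holds the least-significant byte.
Reassemble most-significant byte first: F2 8A → 0xF28A.

0xF28A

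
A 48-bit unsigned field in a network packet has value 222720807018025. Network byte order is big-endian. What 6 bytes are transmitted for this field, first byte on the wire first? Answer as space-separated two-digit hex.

CA 90 3A 96 1E 29

222720807018025 in hexadecimal, padded to 48 bits, is 0xCA903A961E29.
Split into bytes (most-significant first): CA 90 3A 96 1E 29.
In big-endian order the high byte comes first in memory.
So the memory order matches the most-significant-first order: CA 90 3A 96 1E 29.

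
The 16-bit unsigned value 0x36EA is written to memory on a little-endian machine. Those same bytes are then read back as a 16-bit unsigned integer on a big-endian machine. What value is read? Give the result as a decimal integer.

Stored little-endian, the bytes at ascending addresses are EA 36.
Read back as big-endian, the last byte is least significant, giving 0xEA36.
0xEA36 = 59958.

59958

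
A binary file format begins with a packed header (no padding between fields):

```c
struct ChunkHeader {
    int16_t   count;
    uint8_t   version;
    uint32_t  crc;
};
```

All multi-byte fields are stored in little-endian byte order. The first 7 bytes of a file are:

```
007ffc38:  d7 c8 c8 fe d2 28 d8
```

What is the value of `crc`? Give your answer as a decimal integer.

`crc` follows `count` (2 B), `version` (1 B), so it starts at offset 2 + 1 = 3 and occupies 4 bytes.
Bytes at offsets 3..6: FE D2 28 D8.
Little-endian: lowest address holds the least-significant byte.
Reassemble most-significant byte first: D8 28 D2 FE → 0xD828D2FE.
0xD828D2FE = 3626554110.

3626554110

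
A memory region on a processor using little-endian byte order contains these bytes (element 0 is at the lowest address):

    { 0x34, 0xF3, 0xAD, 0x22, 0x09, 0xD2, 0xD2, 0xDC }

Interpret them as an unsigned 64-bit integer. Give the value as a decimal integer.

Little-endian: lowest address holds the least-significant byte.
Reassemble most-significant byte first: DC D2 D2 09 22 AD F3 34 → 0xDCD2D20922ADF334.
0xDCD2D20922ADF334 = 15912011370131747636.

15912011370131747636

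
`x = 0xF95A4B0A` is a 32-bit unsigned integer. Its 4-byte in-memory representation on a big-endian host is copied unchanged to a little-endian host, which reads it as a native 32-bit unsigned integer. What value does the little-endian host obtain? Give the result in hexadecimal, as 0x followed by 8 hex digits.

0x0A4B5AF9

Stored big-endian, the bytes at ascending addresses are F9 5A 4B 0A.
Read back as little-endian, the first byte is least significant, giving 0x0A4B5AF9.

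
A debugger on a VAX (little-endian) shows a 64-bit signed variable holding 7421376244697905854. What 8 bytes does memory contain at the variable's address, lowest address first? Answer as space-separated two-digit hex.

BE BA BD D9 5F 06 FE 66

7421376244697905854 in hexadecimal, padded to 64 bits, is 0x66FE065FD9BDBABE.
Split into bytes (most-significant first): 66 FE 06 5F D9 BD BA BE.
Little-endian stores the least-significant byte at the lowest address.
So at ascending addresses the bytes are BE BA BD D9 5F 06 FE 66.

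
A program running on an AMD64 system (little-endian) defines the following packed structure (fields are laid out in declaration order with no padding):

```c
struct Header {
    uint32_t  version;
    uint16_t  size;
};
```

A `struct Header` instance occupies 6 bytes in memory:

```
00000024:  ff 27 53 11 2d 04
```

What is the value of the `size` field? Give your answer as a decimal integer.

1069

`size` follows `version` (4 bytes), so it starts at byte offset 4 and occupies 2 bytes.
Bytes at offsets 4..5: 2D 04.
Little-endian: lowest address holds the least-significant byte.
Reassemble most-significant byte first: 04 2D → 0x042D.
0x042D = 1069.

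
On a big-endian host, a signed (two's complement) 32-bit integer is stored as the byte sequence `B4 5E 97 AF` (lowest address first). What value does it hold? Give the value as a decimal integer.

Big-endian stores the most-significant byte at the lowest address.
The bytes are already most-significant first: 0xB45E97AF.
Top bit is set, so as a signed 32-bit value this is 0xB45E97AF − 2^32 = -1268869201.

-1268869201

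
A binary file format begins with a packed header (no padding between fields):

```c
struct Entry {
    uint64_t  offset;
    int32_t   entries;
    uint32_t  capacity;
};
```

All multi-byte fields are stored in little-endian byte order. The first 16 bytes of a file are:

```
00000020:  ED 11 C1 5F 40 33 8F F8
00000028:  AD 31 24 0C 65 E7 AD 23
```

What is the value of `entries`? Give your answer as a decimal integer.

`entries` follows `offset` (8 bytes), so it starts at byte offset 8 and occupies 4 bytes.
Bytes at offsets 8..11: AD 31 24 0C.
Little-endian stores the least-significant byte at the lowest address.
Reassemble most-significant byte first: 0C 24 31 AD → 0x0C2431AD.
0x0C2431AD = 203698605.

203698605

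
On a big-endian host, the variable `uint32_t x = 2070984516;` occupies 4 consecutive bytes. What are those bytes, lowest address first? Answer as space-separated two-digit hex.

2070984516 in hexadecimal, padded to 32 bits, is 0x7B70B744.
Split into bytes (most-significant first): 7B 70 B7 44.
Big-endian: lowest address holds the most-significant byte.
So the memory order matches the most-significant-first order: 7B 70 B7 44.

7B 70 B7 44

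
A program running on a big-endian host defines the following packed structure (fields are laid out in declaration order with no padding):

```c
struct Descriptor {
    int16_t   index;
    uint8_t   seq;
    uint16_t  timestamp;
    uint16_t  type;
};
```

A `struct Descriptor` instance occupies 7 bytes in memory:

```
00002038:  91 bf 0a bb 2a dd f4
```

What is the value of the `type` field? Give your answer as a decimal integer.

56820

`type` follows `index` (2 B), `seq` (1 B), `timestamp` (2 B), so it starts at offset 2 + 1 + 2 = 5 and occupies 2 bytes.
Bytes at offsets 5..6: DD F4.
In big-endian order the high byte comes first in memory.
The bytes are already most-significant first: 0xDDF4.
0xDDF4 = 56820.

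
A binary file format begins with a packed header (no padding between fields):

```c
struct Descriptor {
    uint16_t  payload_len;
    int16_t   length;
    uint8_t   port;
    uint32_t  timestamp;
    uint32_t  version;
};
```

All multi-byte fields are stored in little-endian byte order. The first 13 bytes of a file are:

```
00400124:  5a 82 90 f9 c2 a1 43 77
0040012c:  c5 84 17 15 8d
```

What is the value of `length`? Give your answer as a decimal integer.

`length` follows `payload_len` (2 bytes), so it starts at byte offset 2 and occupies 2 bytes.
Bytes at offsets 2..3: 90 F9.
Little-endian stores the least-significant byte at the lowest address.
Reassemble most-significant byte first: F9 90 → 0xF990.
Top bit is set, so as a signed 16-bit value this is 0xF990 − 2^16 = -1648.

-1648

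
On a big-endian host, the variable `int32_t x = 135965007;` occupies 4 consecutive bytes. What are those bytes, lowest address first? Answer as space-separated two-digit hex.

08 1A A9 4F

135965007 in hexadecimal, padded to 32 bits, is 0x081AA94F.
Split into bytes (most-significant first): 08 1A A9 4F.
In big-endian order the high byte comes first in memory.
So the memory order matches the most-significant-first order: 08 1A A9 4F.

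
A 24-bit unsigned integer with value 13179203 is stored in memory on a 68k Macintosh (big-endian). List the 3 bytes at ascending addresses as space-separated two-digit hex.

13179203 in hexadecimal, padded to 24 bits, is 0xC91943.
Split into bytes (most-significant first): C9 19 43.
Big-endian stores the most-significant byte at the lowest address.
So the memory order matches the most-significant-first order: C9 19 43.

C9 19 43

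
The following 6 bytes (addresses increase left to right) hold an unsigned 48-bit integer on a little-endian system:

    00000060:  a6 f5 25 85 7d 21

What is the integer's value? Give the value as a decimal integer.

Little-endian stores the least-significant byte at the lowest address.
Reassemble most-significant byte first: 21 7D 85 25 F5 A6 → 0x217D8525F5A6.
0x217D8525F5A6 = 36822988486054.

36822988486054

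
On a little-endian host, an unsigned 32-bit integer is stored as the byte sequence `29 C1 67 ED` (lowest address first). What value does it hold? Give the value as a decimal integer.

3982999849

Little-endian stores the least-significant byte at the lowest address.
Reassemble most-significant byte first: ED 67 C1 29 → 0xED67C129.
0xED67C129 = 3982999849.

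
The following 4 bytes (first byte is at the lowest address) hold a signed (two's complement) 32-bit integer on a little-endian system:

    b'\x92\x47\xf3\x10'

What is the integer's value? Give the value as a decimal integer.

284379026

Little-endian: lowest address holds the least-significant byte.
Reassemble most-significant byte first: 10 F3 47 92 → 0x10F34792.
0x10F34792 = 284379026.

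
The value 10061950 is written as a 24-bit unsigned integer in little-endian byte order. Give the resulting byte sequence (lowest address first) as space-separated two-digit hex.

10061950 in hexadecimal, padded to 24 bits, is 0x99887E.
Split into bytes (most-significant first): 99 88 7E.
Little-endian stores the least-significant byte at the lowest address.
So at ascending addresses the bytes are 7E 88 99.

7E 88 99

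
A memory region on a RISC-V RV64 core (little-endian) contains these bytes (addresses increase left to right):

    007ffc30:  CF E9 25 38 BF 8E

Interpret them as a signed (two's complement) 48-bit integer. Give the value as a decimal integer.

-124523044804145

Little-endian: lowest address holds the least-significant byte.
Reassemble most-significant byte first: 8E BF 38 25 E9 CF → 0x8EBF3825E9CF.
Top bit is set, so as a signed 48-bit value this is 0x8EBF3825E9CF − 2^48 = -124523044804145.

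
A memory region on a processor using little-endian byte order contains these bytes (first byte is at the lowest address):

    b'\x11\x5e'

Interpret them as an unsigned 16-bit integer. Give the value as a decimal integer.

Little-endian stores the least-significant byte at the lowest address.
Reassemble most-significant byte first: 5E 11 → 0x5E11.
0x5E11 = 24081.

24081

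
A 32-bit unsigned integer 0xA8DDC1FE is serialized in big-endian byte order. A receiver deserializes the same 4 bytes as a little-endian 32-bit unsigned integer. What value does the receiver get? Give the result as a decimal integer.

Stored big-endian, the bytes at ascending addresses are A8 DD C1 FE.
Read back as little-endian, the first byte is least significant, giving 0xFEC1DDA8.
0xFEC1DDA8 = 4274118056.

4274118056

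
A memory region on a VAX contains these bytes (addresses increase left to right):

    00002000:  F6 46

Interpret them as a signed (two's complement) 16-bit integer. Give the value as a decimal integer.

Little-endian stores the least-significant byte at the lowest address.
Reassemble most-significant byte first: 46 F6 → 0x46F6.
0x46F6 = 18166.

18166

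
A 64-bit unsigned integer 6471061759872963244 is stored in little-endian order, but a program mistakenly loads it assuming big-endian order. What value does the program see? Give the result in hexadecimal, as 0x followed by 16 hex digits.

0xAC92D7AC62D4CD59

6471061759872963244 in 64-bit hexadecimal is 0x59CDD462ACD792AC.
Stored little-endian, the bytes at ascending addresses are AC 92 D7 AC 62 D4 CD 59.
Read back as big-endian, the last byte is least significant, giving 0xAC92D7AC62D4CD59.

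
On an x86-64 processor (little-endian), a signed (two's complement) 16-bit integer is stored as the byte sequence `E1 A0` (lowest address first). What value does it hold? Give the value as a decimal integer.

-24351

Little-endian: lowest address holds the least-significant byte.
Reassemble most-significant byte first: A0 E1 → 0xA0E1.
Top bit is set, so as a signed 16-bit value this is 0xA0E1 − 2^16 = -24351.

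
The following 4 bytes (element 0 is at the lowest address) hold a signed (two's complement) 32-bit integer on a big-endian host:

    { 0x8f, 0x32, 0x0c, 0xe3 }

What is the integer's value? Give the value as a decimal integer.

-1892545309

Big-endian stores the most-significant byte at the lowest address.
The bytes are already most-significant first: 0x8F320CE3.
Top bit is set, so as a signed 32-bit value this is 0x8F320CE3 − 2^32 = -1892545309.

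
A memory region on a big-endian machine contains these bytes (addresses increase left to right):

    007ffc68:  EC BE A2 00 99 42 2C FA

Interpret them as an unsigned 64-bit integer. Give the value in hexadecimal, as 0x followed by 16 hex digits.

0xECBEA20099422CFA

Big-endian stores the most-significant byte at the lowest address.
The bytes are already most-significant first: 0xECBEA20099422CFA.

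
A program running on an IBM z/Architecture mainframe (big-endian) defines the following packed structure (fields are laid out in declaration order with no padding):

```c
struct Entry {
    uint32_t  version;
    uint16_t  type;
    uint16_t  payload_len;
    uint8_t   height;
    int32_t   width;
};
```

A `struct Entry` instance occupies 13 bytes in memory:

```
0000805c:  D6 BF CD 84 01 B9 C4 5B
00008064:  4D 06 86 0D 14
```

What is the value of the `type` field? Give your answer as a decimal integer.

`type` follows `version` (4 bytes), so it starts at byte offset 4 and occupies 2 bytes.
Bytes at offsets 4..5: 01 B9.
In big-endian order the high byte comes first in memory.
The bytes are already most-significant first: 0x01B9.
0x01B9 = 441.

441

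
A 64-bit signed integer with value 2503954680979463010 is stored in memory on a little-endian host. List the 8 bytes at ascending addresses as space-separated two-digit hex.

62 1B 75 0D 84 D5 BF 22

2503954680979463010 in hexadecimal, padded to 64 bits, is 0x22BFD5840D751B62.
Split into bytes (most-significant first): 22 BF D5 84 0D 75 1B 62.
Little-endian: lowest address holds the least-significant byte.
So at ascending addresses the bytes are 62 1B 75 0D 84 D5 BF 22.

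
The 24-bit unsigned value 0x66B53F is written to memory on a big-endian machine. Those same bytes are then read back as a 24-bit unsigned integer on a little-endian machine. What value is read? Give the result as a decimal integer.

Stored big-endian, the bytes at ascending addresses are 66 B5 3F.
Read back as little-endian, the first byte is least significant, giving 0x3FB566.
0x3FB566 = 4175206.

4175206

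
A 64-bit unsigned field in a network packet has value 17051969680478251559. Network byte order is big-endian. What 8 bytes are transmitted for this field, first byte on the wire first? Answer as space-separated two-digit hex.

17051969680478251559 in hexadecimal, padded to 64 bits, is 0xECA4C41445A32A27.
Split into bytes (most-significant first): EC A4 C4 14 45 A3 2A 27.
Big-endian stores the most-significant byte at the lowest address.
So the memory order matches the most-significant-first order: EC A4 C4 14 45 A3 2A 27.

EC A4 C4 14 45 A3 2A 27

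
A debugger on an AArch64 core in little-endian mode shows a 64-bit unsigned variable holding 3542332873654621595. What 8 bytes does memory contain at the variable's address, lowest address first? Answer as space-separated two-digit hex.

3542332873654621595 in hexadecimal, padded to 64 bits, is 0x3128E4FB025F559B.
Split into bytes (most-significant first): 31 28 E4 FB 02 5F 55 9B.
Little-endian stores the least-significant byte at the lowest address.
So at ascending addresses the bytes are 9B 55 5F 02 FB E4 28 31.

9B 55 5F 02 FB E4 28 31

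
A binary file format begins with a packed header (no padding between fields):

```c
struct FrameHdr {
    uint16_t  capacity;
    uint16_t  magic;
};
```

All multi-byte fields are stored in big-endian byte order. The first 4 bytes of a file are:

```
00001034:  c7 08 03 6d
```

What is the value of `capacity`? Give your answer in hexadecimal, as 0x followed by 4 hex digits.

`capacity` is the first field, at byte offset 0, occupying 2 bytes.
Bytes at offsets 0..1: C7 08.
Big-endian: lowest address holds the most-significant byte.
The bytes are already most-significant first: 0xC708.

0xC708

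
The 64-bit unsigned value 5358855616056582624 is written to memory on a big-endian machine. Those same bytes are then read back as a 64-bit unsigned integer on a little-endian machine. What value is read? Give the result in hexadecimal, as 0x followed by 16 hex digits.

0xE0E1A855CA7A5E4A

5358855616056582624 in 64-bit hexadecimal is 0x4A5E7ACA55A8E1E0.
Stored big-endian, the bytes at ascending addresses are 4A 5E 7A CA 55 A8 E1 E0.
Read back as little-endian, the first byte is least significant, giving 0xE0E1A855CA7A5E4A.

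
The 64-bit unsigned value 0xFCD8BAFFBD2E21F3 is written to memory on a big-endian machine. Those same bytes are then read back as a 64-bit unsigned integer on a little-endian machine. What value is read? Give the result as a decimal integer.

Stored big-endian, the bytes at ascending addresses are FC D8 BA FF BD 2E 21 F3.
Read back as little-endian, the first byte is least significant, giving 0xF3212EBDFFBAD8FC.
0xF3212EBDFFBAD8FC = 17519335419022072060.

17519335419022072060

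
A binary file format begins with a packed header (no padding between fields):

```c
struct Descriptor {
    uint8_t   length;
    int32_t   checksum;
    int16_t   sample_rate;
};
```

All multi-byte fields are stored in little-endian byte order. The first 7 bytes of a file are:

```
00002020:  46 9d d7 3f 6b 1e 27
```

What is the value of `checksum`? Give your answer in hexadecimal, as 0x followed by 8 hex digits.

`checksum` follows `length` (1 byte), so it starts at byte offset 1 and occupies 4 bytes.
Bytes at offsets 1..4: 9D D7 3F 6B.
Little-endian stores the least-significant byte at the lowest address.
Reassemble most-significant byte first: 6B 3F D7 9D → 0x6B3FD79D.

0x6B3FD79D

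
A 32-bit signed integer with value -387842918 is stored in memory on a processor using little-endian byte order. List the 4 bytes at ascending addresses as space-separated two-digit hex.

Two's complement of -387842918 in 32 bits: 387842918 = 0x171E0366; invert → 0xE8E1FC99; add 1 → 0xE8E1FC9A.
Split into bytes (most-significant first): E8 E1 FC 9A.
In little-endian order the low byte comes first in memory.
So at ascending addresses the bytes are 9A FC E1 E8.

9A FC E1 E8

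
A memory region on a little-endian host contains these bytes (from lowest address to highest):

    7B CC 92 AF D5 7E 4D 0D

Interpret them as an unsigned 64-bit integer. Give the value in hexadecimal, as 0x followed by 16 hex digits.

Little-endian: lowest address holds the least-significant byte.
Reassemble most-significant byte first: 0D 4D 7E D5 AF 92 CC 7B → 0x0D4D7ED5AF92CC7B.

0x0D4D7ED5AF92CC7B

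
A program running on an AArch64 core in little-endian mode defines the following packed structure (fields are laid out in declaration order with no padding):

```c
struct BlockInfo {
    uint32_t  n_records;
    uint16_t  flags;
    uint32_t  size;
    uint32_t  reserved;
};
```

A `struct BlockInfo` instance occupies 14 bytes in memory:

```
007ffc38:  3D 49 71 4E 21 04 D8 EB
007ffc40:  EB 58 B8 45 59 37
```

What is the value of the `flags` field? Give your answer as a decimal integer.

`flags` follows `n_records` (4 bytes), so it starts at byte offset 4 and occupies 2 bytes.
Bytes at offsets 4..5: 21 04.
Little-endian: lowest address holds the least-significant byte.
Reassemble most-significant byte first: 04 21 → 0x0421.
0x0421 = 1057.

1057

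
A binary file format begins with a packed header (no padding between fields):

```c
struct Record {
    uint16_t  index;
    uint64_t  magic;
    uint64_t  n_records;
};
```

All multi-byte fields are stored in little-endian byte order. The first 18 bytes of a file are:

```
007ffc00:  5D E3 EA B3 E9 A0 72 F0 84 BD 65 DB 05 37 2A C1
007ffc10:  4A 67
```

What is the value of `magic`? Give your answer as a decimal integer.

13656304345210794986

`magic` follows `index` (2 bytes), so it starts at byte offset 2 and occupies 8 bytes.
Bytes at offsets 2..9: EA B3 E9 A0 72 F0 84 BD.
In little-endian order the low byte comes first in memory.
Reassemble most-significant byte first: BD 84 F0 72 A0 E9 B3 EA → 0xBD84F072A0E9B3EA.
0xBD84F072A0E9B3EA = 13656304345210794986.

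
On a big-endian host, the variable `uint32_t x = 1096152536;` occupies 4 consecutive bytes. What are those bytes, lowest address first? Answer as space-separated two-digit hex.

41 55 F5 D8

1096152536 in hexadecimal, padded to 32 bits, is 0x4155F5D8.
Split into bytes (most-significant first): 41 55 F5 D8.
Big-endian: lowest address holds the most-significant byte.
So the memory order matches the most-significant-first order: 41 55 F5 D8.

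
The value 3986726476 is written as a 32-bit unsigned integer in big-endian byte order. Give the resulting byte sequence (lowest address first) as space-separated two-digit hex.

3986726476 in hexadecimal, padded to 32 bits, is 0xEDA09E4C.
Split into bytes (most-significant first): ED A0 9E 4C.
Big-endian stores the most-significant byte at the lowest address.
So the memory order matches the most-significant-first order: ED A0 9E 4C.

ED A0 9E 4C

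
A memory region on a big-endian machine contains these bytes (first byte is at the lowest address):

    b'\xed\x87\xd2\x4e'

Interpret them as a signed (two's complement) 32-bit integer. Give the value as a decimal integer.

Big-endian stores the most-significant byte at the lowest address.
The bytes are already most-significant first: 0xED87D24E.
Top bit is set, so as a signed 32-bit value this is 0xED87D24E − 2^32 = -309865906.

-309865906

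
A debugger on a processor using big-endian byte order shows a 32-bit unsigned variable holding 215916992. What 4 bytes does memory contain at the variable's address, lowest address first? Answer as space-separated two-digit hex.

215916992 in hexadecimal, padded to 32 bits, is 0x0CDEA1C0.
Split into bytes (most-significant first): 0C DE A1 C0.
Big-endian stores the most-significant byte at the lowest address.
So the memory order matches the most-significant-first order: 0C DE A1 C0.

0C DE A1 C0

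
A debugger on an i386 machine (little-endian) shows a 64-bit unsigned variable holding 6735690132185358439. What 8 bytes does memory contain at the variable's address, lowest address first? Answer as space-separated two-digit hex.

67 20 03 EE 7C FA 79 5D

6735690132185358439 in hexadecimal, padded to 64 bits, is 0x5D79FA7CEE032067.
Split into bytes (most-significant first): 5D 79 FA 7C EE 03 20 67.
Little-endian stores the least-significant byte at the lowest address.
So at ascending addresses the bytes are 67 20 03 EE 7C FA 79 5D.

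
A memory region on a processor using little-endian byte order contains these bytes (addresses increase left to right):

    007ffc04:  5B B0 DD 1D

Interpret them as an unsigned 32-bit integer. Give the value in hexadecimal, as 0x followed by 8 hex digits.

0x1DDDB05B

Little-endian stores the least-significant byte at the lowest address.
Reassemble most-significant byte first: 1D DD B0 5B → 0x1DDDB05B.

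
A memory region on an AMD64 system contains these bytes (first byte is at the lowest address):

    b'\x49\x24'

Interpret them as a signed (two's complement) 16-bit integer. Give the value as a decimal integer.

In little-endian order the low byte comes first in memory.
Reassemble most-significant byte first: 24 49 → 0x2449.
0x2449 = 9289.

9289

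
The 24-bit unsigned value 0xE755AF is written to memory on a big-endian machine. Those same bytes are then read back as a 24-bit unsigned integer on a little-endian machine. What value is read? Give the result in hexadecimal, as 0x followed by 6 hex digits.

Stored big-endian, the bytes at ascending addresses are E7 55 AF.
Read back as little-endian, the first byte is least significant, giving 0xAF55E7.

0xAF55E7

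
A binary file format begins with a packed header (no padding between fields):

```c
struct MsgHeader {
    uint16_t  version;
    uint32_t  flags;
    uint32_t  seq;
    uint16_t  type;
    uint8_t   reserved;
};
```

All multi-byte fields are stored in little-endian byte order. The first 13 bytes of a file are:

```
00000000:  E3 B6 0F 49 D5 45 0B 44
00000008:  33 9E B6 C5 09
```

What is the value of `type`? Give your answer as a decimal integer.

`type` follows `version` (2 B), `flags` (4 B), `seq` (4 B), so it starts at offset 2 + 4 + 4 = 10 and occupies 2 bytes.
Bytes at offsets 10..11: B6 C5.
Little-endian stores the least-significant byte at the lowest address.
Reassemble most-significant byte first: C5 B6 → 0xC5B6.
0xC5B6 = 50614.

50614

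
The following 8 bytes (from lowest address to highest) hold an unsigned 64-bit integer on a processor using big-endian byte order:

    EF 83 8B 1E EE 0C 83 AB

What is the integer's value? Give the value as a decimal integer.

17258791161972949931

Big-endian: lowest address holds the most-significant byte.
The bytes are already most-significant first: 0xEF838B1EEE0C83AB.
0xEF838B1EEE0C83AB = 17258791161972949931.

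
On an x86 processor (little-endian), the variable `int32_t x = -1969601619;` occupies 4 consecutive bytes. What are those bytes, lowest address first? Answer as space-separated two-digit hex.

Two's complement of -1969601619 in 32 bits: 1969601619 = 0x7565BC53; invert → 0x8A9A43AC; add 1 → 0x8A9A43AD.
Split into bytes (most-significant first): 8A 9A 43 AD.
Little-endian stores the least-significant byte at the lowest address.
So at ascending addresses the bytes are AD 43 9A 8A.

AD 43 9A 8A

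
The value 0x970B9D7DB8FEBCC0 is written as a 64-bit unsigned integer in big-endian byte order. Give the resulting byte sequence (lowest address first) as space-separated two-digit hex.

97 0B 9D 7D B8 FE BC C0

Split into bytes (most-significant first): 97 0B 9D 7D B8 FE BC C0.
Big-endian: lowest address holds the most-significant byte.
So the memory order matches the most-significant-first order: 97 0B 9D 7D B8 FE BC C0.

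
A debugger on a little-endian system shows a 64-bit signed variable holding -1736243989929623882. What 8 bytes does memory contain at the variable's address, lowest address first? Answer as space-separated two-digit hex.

Two's complement of -1736243989929623882 in 64 bits: 1736243989929623882 = 0x181860B5B729814A; invert → 0xE7E79F4A48D67EB5; add 1 → 0xE7E79F4A48D67EB6.
Split into bytes (most-significant first): E7 E7 9F 4A 48 D6 7E B6.
In little-endian order the low byte comes first in memory.
So at ascending addresses the bytes are B6 7E D6 48 4A 9F E7 E7.

B6 7E D6 48 4A 9F E7 E7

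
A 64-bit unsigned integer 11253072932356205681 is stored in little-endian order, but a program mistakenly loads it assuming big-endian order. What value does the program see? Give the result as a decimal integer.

8191106455239273116

11253072932356205681 in 64-bit hexadecimal is 0x9C2AF235ECA7AC71.
Stored little-endian, the bytes at ascending addresses are 71 AC A7 EC 35 F2 2A 9C.
Read back as big-endian, the last byte is least significant, giving 0x71ACA7EC35F22A9C.
0x71ACA7EC35F22A9C = 8191106455239273116.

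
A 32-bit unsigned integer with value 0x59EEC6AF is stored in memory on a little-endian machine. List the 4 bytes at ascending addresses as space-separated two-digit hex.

Split into bytes (most-significant first): 59 EE C6 AF.
Little-endian: lowest address holds the least-significant byte.
So at ascending addresses the bytes are AF C6 EE 59.

AF C6 EE 59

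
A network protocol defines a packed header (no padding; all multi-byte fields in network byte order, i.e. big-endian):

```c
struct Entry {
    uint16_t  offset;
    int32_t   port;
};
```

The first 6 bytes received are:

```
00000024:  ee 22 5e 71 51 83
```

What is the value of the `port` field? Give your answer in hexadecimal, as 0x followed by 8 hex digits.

0x5E715183

`port` follows `offset` (2 bytes), so it starts at byte offset 2 and occupies 4 bytes.
Bytes at offsets 2..5: 5E 71 51 83.
Big-endian stores the most-significant byte at the lowest address.
The bytes are already most-significant first: 0x5E715183.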